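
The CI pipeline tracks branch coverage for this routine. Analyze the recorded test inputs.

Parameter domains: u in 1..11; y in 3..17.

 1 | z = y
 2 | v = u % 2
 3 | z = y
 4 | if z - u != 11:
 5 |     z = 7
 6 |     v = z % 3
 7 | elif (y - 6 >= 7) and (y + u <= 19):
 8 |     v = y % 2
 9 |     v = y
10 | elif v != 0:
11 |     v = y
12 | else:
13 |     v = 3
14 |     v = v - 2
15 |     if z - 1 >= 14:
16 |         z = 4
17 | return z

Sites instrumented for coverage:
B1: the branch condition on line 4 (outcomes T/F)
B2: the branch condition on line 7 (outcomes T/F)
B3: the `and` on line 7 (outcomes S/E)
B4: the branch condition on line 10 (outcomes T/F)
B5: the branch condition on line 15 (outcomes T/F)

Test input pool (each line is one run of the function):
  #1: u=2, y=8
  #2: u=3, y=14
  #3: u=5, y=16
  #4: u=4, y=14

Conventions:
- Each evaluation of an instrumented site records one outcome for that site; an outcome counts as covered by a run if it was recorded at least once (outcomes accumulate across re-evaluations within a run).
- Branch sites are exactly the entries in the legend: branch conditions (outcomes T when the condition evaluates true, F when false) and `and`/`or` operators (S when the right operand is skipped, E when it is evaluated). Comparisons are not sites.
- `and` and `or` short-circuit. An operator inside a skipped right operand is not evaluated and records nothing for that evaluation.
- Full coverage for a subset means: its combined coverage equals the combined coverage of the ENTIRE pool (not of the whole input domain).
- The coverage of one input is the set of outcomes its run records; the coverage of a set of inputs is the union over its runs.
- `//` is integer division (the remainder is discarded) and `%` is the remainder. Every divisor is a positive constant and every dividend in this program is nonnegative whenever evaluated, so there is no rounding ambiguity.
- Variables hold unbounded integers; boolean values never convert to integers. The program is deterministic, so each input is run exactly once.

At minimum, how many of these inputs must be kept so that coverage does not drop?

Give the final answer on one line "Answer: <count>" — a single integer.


input #1, u=2, y=8: events B1->T; outcomes B1=T
input #2, u=3, y=14: events B1->F, B3->E, B2->T; outcomes B1=F, B2=T, B3=E
input #3, u=5, y=16: events B1->F, B3->E, B2->F, B4->T; outcomes B1=F, B2=F, B3=E, B4=T
input #4, u=4, y=14: events B1->T; outcomes B1=T
union over all inputs: B1=T, B1=F, B2=T, B2=F, B3=E, B4=T (6 outcomes)
no size-1 subset reaches all 6 outcomes (best union: 4/6)
no size-2 subset reaches all 6 outcomes (best union: 5/6)
at size 3, {1, 2, 3} reaches all 6 outcomes; every lexicographically earlier size-3 subset fails
Answer: 3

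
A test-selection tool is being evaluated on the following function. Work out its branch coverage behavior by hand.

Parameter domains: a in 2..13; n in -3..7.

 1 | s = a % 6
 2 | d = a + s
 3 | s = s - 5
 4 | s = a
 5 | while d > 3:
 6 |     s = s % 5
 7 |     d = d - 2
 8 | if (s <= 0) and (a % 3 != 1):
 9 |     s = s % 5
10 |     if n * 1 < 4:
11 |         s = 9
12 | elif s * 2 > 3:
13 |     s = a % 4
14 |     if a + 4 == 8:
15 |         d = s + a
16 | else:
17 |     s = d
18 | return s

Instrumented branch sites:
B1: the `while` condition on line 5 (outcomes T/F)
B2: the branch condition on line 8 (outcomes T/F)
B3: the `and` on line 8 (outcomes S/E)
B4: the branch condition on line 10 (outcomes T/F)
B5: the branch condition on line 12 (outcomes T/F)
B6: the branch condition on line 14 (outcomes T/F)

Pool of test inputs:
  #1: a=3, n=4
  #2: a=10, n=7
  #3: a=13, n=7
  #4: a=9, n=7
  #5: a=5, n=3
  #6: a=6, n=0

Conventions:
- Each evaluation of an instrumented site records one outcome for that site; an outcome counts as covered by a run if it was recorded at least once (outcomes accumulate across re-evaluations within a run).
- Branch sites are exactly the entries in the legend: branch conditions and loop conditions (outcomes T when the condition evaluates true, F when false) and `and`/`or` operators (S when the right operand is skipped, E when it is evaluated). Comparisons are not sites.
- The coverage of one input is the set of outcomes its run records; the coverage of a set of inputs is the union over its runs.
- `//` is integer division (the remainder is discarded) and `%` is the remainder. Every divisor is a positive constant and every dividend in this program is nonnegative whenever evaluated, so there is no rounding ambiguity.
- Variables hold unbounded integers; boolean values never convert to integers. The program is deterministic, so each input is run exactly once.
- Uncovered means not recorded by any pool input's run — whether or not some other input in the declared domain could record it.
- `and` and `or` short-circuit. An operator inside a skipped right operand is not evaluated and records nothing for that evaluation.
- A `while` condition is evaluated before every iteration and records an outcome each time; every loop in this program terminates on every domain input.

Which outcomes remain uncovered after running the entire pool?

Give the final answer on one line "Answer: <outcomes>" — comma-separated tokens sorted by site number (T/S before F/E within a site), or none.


run #1 (a=3, n=4) runs B1->T, B1->T, B1->F, B3->S, B2->F, B5->T, B6->F; records B1=T, B1=F, B2=F, B3=S, B5=T, B6=F
run #2 (a=10, n=7) runs B1->T, B1->T, B1->T, B1->T, B1->T, B1->T, B1->F, B3->E, B2->F, B5->F; records B1=T, B1=F, B2=F, B3=E, B5=F
run #3 (a=13, n=7) runs B1->T, B1->T, B1->T, B1->T, B1->T, B1->T, B1->F, B3->S, B2->F, B5->T, B6->F; records B1=T, B1=F, B2=F, B3=S, B5=T, B6=F
run #4 (a=9, n=7) runs B1->T, B1->T, B1->T, B1->T, B1->T, B1->F, B3->S, B2->F, B5->T, B6->F; records B1=T, B1=F, B2=F, B3=S, B5=T, B6=F
run #5 (a=5, n=3) runs B1->T, B1->T, B1->T, B1->T, B1->F, B3->E, B2->T, B4->T; records B1=T, B1=F, B2=T, B3=E, B4=T
run #6 (a=6, n=0) runs B1->T, B1->T, B1->F, B3->S, B2->F, B5->F; records B1=T, B1=F, B2=F, B3=S, B5=F
union over the pool: B1=T, B1=F, B2=T, B2=F, B3=S, B3=E, B4=T, B5=T, B5=F, B6=F
uncovered (2 of 12): B4=F, B6=T
Answer: B4=F, B6=T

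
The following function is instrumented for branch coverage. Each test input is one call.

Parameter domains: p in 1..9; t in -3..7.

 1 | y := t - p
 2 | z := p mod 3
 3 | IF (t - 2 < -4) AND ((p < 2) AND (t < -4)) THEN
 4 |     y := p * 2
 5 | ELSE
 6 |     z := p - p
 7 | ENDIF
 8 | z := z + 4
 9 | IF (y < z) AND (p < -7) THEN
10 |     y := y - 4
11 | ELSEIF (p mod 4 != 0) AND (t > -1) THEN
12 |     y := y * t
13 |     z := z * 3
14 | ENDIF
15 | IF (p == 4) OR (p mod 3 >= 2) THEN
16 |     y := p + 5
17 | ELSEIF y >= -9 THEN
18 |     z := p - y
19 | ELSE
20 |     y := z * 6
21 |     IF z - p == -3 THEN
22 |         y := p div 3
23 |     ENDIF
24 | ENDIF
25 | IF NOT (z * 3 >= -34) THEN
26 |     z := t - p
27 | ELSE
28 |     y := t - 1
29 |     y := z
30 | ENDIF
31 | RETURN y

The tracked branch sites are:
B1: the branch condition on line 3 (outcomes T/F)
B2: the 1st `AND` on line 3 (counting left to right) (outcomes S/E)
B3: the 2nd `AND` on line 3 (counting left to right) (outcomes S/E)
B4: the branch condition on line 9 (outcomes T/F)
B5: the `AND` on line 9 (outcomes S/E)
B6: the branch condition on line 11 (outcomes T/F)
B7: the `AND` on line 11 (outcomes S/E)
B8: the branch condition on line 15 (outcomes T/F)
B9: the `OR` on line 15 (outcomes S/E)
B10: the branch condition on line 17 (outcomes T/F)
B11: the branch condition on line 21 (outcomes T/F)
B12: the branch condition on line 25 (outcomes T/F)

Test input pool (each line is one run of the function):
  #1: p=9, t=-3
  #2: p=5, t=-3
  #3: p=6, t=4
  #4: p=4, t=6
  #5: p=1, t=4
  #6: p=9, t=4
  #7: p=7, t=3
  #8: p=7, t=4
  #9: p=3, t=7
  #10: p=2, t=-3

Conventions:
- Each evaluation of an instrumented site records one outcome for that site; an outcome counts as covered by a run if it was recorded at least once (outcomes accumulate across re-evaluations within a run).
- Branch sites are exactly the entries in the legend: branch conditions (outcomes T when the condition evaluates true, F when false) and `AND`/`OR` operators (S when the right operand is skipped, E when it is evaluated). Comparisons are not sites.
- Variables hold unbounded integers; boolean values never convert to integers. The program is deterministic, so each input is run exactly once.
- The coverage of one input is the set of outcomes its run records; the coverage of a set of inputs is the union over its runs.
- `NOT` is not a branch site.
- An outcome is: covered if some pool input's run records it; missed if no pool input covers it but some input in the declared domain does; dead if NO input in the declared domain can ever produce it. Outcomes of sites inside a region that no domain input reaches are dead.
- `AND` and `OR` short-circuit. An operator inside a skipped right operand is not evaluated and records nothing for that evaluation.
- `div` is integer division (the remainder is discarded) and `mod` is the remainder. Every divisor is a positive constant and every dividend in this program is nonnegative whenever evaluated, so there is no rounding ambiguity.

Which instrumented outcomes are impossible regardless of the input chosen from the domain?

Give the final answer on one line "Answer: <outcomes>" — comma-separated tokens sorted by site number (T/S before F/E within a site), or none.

running all 99 domain inputs and tallying outcomes:
  B1=T: zero occurrences over every domain input -> dead
  B4=T: zero occurrences over every domain input -> dead
  reachable outcomes have witnesses, e.g. B1=F (e.g. p=1, t=-3), B2=S (e.g. p=1, t=-2), B2=E (e.g. p=1, t=-3), B3=S (e.g. p=2, t=-3)

Answer: B1=T, B4=T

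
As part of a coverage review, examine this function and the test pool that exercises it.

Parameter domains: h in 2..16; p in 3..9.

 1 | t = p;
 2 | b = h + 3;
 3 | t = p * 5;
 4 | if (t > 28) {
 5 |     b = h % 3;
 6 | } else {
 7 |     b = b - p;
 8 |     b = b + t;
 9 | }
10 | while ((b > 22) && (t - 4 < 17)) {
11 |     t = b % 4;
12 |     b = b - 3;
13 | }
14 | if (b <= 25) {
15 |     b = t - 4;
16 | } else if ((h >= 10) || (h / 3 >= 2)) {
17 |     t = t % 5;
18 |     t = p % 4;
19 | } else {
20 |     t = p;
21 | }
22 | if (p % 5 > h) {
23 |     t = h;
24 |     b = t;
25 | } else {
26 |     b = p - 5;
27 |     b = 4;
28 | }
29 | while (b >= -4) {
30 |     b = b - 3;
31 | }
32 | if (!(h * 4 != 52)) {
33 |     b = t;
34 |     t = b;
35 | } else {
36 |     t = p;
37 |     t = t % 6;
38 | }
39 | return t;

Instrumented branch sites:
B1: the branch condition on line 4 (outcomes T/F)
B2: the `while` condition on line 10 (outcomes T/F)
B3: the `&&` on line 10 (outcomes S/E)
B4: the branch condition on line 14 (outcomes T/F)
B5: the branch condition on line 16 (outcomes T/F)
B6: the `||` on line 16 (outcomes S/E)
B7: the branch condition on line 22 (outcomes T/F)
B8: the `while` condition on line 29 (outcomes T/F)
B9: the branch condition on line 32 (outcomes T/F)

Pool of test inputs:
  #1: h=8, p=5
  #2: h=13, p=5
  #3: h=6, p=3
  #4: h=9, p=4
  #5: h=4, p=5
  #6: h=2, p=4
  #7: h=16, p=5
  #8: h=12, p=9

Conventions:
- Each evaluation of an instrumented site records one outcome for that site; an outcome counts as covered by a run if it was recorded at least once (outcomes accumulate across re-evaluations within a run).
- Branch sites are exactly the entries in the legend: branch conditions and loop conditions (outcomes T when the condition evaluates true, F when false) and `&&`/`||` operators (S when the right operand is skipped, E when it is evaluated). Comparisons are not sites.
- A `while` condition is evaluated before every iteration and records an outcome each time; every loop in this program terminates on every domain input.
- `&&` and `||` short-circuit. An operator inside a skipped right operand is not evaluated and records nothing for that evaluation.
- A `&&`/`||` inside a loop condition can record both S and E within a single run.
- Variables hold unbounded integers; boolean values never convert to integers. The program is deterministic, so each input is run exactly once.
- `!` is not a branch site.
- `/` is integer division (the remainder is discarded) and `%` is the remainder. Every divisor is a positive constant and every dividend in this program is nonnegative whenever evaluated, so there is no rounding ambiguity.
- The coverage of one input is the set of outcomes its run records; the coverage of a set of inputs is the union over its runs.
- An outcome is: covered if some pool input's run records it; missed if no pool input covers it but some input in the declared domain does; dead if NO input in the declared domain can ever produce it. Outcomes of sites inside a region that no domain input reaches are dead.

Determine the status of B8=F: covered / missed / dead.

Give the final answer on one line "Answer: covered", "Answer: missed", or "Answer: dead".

B8=F is recorded by pool input(s) 1, 2, 3, 4, 5, 6, 7, 8 -> covered

Answer: covered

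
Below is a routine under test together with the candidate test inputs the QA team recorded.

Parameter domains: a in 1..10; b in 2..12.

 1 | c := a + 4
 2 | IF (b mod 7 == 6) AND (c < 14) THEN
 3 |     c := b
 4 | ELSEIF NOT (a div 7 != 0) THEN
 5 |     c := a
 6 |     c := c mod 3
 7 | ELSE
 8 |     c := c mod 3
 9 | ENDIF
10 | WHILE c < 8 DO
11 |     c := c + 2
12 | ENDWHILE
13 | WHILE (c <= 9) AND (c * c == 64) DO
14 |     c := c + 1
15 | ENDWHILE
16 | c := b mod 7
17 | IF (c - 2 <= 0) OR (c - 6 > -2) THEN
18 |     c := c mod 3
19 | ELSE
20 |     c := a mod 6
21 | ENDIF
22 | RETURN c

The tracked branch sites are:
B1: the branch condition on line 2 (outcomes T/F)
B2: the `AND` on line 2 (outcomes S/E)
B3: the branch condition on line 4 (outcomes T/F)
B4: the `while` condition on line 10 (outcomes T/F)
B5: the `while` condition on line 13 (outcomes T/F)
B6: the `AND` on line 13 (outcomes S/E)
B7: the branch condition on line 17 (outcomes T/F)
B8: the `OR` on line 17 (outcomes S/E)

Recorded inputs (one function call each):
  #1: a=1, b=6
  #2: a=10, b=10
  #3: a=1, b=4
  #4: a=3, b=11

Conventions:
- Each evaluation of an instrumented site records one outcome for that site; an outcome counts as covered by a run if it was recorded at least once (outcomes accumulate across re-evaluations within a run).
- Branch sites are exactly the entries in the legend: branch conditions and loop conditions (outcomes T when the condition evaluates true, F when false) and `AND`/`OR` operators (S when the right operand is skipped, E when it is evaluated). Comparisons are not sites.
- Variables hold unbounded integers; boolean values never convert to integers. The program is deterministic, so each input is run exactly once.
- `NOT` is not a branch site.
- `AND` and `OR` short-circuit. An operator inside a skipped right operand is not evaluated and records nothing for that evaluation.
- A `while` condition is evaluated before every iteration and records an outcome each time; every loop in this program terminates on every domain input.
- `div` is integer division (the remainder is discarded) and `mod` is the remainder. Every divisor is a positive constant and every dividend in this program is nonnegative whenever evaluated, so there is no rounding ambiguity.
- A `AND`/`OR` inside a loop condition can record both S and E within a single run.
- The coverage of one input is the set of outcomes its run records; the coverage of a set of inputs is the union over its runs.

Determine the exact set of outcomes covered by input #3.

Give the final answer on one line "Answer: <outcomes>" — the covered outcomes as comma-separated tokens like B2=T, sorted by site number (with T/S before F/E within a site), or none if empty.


Running input #3 (a=1, b=4), event by event:
  B2->S, B1->F, B3->T, B4->T, B4->T, B4->T, B4->T, B4->F, B6->E, B5->F
  B8->E, B7->F
collecting distinct outcomes: B1=F, B2=S, B3=T, B4=T, B4=F, B5=F, B6=E, B7=F, B8=E
Answer: B1=F, B2=S, B3=T, B4=T, B4=F, B5=F, B6=E, B7=F, B8=E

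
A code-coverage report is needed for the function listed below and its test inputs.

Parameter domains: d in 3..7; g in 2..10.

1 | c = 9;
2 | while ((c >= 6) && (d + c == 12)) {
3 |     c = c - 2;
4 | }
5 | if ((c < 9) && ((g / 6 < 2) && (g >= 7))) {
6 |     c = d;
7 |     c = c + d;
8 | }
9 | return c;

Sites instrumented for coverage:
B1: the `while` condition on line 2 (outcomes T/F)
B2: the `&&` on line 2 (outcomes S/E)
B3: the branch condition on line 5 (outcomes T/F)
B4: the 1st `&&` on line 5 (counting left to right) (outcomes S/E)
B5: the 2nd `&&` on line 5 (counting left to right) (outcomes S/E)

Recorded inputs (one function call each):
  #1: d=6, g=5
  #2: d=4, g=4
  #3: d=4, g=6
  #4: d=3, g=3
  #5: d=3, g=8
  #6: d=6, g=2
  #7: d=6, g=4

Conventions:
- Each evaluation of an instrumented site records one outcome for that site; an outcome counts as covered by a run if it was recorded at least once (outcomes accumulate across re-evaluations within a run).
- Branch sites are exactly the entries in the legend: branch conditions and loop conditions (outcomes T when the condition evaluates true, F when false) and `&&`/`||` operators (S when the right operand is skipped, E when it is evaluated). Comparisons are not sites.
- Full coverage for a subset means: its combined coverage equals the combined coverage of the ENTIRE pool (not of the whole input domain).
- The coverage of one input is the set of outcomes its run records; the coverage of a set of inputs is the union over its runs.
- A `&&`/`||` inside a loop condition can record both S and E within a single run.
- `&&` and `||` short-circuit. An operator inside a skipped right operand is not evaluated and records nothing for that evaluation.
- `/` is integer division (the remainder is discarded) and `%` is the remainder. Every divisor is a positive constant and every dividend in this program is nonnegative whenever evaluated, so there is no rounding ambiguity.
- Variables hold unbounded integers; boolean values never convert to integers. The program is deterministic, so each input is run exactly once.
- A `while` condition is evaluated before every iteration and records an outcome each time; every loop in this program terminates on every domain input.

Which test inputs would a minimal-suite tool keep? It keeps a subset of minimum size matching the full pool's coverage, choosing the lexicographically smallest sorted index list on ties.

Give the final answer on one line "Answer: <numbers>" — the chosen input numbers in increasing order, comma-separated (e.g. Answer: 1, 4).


test 1 (d=6, g=5) fires B2->E, B1->F, B4->S, B3->F; hits B1=F, B2=E, B3=F, B4=S
test 2 (d=4, g=4) fires B2->E, B1->F, B4->S, B3->F; hits B1=F, B2=E, B3=F, B4=S
test 3 (d=4, g=6) fires B2->E, B1->F, B4->S, B3->F; hits B1=F, B2=E, B3=F, B4=S
test 4 (d=3, g=3) fires B2->E, B1->T, B2->E, B1->F, B4->E, B5->E, B3->F; hits B1=T, B1=F, B2=E, B3=F, B4=E, B5=E
test 5 (d=3, g=8) fires B2->E, B1->T, B2->E, B1->F, B4->E, B5->E, B3->T; hits B1=T, B1=F, B2=E, B3=T, B4=E, B5=E
test 6 (d=6, g=2) fires B2->E, B1->F, B4->S, B3->F; hits B1=F, B2=E, B3=F, B4=S
test 7 (d=6, g=4) fires B2->E, B1->F, B4->S, B3->F; hits B1=F, B2=E, B3=F, B4=S
together the pool reaches 8 outcomes: B1=T, B1=F, B2=E, B3=T, B3=F, B4=S, B4=E, B5=E
every size-1 subset falls short of the 8 outcomes (best: 6/8)
size 2: inputs {1, 5} cover all 8 outcomes, and no lexicographically smaller subset of this size does
Answer: 1, 5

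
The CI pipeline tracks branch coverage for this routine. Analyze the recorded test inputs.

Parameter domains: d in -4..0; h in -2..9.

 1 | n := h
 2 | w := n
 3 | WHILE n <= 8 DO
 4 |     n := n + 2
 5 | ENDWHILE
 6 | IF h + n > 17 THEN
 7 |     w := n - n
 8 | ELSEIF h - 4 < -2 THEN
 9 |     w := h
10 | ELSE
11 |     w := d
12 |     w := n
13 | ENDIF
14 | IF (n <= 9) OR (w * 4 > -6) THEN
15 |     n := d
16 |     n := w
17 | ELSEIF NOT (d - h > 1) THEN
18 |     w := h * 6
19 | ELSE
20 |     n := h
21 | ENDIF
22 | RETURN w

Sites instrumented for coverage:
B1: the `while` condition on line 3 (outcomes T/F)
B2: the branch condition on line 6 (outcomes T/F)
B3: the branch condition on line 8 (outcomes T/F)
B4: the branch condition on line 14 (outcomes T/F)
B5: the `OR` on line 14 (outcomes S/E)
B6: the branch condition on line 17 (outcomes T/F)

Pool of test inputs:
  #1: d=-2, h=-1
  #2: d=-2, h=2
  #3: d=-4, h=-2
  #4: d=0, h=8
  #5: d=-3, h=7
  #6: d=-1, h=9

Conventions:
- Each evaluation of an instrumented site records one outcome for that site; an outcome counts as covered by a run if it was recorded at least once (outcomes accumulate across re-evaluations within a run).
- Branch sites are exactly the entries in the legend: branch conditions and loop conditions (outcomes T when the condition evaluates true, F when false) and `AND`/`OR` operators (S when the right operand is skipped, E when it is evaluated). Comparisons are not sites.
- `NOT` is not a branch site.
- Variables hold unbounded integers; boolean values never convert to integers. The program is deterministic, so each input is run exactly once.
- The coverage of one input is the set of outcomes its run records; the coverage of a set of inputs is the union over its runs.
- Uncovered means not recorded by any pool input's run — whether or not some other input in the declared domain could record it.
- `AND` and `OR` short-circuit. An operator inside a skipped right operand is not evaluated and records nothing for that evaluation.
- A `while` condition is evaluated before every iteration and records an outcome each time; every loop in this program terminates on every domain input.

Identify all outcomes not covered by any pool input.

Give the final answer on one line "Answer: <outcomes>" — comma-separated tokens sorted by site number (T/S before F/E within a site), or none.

input #1 (d=-2, h=-1): covers B1=T, B1=F, B2=F, B3=T, B4=T, B5=S
input #2 (d=-2, h=2): covers B1=T, B1=F, B2=F, B3=F, B4=T, B5=E
input #3 (d=-4, h=-2): covers B1=T, B1=F, B2=F, B3=T, B4=F, B5=E, B6=T
input #4 (d=0, h=8): covers B1=T, B1=F, B2=T, B4=T, B5=E
input #5 (d=-3, h=7): covers B1=T, B1=F, B2=F, B3=F, B4=T, B5=S
input #6 (d=-1, h=9): covers B1=F, B2=T, B4=T, B5=S
union over the pool: B1=T, B1=F, B2=T, B2=F, B3=T, B3=F, B4=T, B4=F, B5=S, B5=E, B6=T
uncovered (1 of 12): B6=F

Answer: B6=F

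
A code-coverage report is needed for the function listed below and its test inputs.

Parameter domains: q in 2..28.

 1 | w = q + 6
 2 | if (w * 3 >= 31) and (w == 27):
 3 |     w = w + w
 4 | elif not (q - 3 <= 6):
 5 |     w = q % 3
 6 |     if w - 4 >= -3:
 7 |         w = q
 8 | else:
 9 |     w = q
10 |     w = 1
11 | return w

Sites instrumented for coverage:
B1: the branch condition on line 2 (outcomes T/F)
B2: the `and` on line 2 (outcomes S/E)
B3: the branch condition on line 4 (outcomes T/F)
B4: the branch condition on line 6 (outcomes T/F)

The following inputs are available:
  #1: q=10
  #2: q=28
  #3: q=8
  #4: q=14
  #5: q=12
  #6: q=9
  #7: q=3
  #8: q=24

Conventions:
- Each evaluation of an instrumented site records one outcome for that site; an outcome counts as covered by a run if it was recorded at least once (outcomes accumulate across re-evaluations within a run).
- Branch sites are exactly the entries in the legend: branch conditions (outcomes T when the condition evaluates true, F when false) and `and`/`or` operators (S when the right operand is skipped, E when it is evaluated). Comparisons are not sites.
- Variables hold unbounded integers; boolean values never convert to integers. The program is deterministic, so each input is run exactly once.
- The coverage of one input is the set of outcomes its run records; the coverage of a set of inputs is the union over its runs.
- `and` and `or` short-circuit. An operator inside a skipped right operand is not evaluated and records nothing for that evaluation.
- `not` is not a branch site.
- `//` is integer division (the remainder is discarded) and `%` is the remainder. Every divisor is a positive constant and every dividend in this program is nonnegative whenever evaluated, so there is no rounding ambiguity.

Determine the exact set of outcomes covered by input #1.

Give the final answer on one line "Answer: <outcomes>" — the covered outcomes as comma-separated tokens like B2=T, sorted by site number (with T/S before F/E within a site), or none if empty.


Event log for input #1 (q=10):
  B2->E, B1->F, B3->T, B4->T
deduplicating events, the covered set is: B1=F, B2=E, B3=T, B4=T
Answer: B1=F, B2=E, B3=T, B4=T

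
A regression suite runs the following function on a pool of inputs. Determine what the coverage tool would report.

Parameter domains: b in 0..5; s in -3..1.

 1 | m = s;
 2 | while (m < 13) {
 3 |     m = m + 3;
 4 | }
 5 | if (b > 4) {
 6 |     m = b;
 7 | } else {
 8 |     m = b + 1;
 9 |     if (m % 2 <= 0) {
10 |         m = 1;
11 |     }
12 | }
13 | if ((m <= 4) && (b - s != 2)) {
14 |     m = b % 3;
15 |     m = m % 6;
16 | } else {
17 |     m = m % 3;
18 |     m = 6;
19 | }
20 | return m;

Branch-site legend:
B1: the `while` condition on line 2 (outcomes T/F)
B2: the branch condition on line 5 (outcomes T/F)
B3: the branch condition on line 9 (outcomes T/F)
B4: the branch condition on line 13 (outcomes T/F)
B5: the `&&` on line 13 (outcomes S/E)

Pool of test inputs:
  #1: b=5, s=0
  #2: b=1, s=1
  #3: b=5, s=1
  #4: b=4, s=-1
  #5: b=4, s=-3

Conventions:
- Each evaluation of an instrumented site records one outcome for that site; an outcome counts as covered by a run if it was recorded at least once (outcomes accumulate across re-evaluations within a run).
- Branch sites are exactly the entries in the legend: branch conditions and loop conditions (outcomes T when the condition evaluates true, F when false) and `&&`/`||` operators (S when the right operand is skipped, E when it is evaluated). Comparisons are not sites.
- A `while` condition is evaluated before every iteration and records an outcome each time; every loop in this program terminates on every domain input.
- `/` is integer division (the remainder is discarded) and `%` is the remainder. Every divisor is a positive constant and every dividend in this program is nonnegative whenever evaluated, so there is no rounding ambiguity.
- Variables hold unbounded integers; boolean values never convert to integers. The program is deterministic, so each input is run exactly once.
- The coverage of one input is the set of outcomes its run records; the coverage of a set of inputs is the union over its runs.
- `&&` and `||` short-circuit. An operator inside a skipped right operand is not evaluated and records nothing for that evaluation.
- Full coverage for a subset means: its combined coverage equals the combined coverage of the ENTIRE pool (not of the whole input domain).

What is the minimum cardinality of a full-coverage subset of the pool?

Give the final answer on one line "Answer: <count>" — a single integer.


test 1 (b=5, s=0) hits B1=T, B1=F, B2=T, B4=F, B5=S
test 2 (b=1, s=1) hits B1=T, B1=F, B2=F, B3=T, B4=T, B5=E
test 3 (b=5, s=1) hits B1=T, B1=F, B2=T, B4=F, B5=S
test 4 (b=4, s=-1) hits B1=T, B1=F, B2=F, B3=F, B4=F, B5=S
test 5 (b=4, s=-3) hits B1=T, B1=F, B2=F, B3=F, B4=F, B5=S
union over all inputs: B1=T, B1=F, B2=T, B2=F, B3=T, B3=F, B4=T, B4=F, B5=S, B5=E (10 outcomes)
no size-1 subset reaches all 10 outcomes (best union: 6/10)
no size-2 subset reaches all 10 outcomes (best union: 9/10)
the canonical winner is {1, 2, 4}: size 3, full 10-outcome coverage, earliest index list among size-3 covers
Answer: 3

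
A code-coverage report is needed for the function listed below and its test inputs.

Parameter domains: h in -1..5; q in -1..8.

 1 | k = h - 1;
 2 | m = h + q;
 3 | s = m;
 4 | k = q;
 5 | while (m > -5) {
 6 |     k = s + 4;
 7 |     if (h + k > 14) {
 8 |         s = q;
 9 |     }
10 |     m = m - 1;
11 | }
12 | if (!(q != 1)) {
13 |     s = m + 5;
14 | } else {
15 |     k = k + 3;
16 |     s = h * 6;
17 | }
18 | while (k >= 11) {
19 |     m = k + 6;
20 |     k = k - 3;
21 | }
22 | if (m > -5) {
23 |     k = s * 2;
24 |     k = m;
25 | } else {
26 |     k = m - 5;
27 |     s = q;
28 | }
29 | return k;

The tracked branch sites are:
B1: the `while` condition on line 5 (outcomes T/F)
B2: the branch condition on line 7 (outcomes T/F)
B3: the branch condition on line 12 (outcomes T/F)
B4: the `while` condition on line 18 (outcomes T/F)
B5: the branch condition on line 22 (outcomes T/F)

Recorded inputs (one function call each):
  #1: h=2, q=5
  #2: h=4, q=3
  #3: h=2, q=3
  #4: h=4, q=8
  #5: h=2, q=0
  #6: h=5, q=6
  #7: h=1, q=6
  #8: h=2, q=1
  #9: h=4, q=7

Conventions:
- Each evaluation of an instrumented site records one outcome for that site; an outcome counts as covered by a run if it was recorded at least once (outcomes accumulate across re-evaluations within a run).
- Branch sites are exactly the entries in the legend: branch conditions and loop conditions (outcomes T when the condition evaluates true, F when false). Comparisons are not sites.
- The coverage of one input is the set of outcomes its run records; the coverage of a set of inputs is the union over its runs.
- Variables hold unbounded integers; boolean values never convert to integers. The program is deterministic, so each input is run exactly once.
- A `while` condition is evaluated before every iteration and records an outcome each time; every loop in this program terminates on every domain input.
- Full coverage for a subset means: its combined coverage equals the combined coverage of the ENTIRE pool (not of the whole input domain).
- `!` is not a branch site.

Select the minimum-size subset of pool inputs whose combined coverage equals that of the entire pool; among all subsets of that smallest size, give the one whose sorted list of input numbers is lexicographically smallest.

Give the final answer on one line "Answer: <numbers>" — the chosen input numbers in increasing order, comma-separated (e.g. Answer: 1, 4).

test 1 (h=2, q=5) fires B1->T, B2->F, B1->T, B2->F, B1->T, B2->F, B1->T, B2->F, B1->T, B2->F, B1->T, B2->F, B1->T, B2->F, ...; hits B1=T, B1=F, B2=F, B3=F, B4=T, B4=F, B5=T
test 2 (h=4, q=3) fires B1->T, B2->T, B1->T, B2->F, B1->T, B2->F, B1->T, B2->F, B1->T, B2->F, B1->T, B2->F, B1->T, B2->F, ...; hits B1=T, B1=F, B2=T, B2=F, B3=F, B4=F, B5=F
test 3 (h=2, q=3) fires B1->T, B2->F, B1->T, B2->F, B1->T, B2->F, B1->T, B2->F, B1->T, B2->F, B1->T, B2->F, B1->T, B2->F, ...; hits B1=T, B1=F, B2=F, B3=F, B4=T, B4=F, B5=T
test 4 (h=4, q=8) fires B1->T, B2->T, B1->T, B2->T, B1->T, B2->T, B1->T, B2->T, B1->T, B2->T, B1->T, B2->T, B1->T, B2->T, ...; hits B1=T, B1=F, B2=T, B3=F, B4=T, B4=F, B5=T
test 5 (h=2, q=0) fires B1->T, B2->F, B1->T, B2->F, B1->T, B2->F, B1->T, B2->F, B1->T, B2->F, B1->T, B2->F, B1->T, B2->F, ...; hits B1=T, B1=F, B2=F, B3=F, B4=F, B5=F
test 6 (h=5, q=6) fires B1->T, B2->T, B1->T, B2->T, B1->T, B2->T, B1->T, B2->T, B1->T, B2->T, B1->T, B2->T, B1->T, B2->T, ...; hits B1=T, B1=F, B2=T, B3=F, B4=T, B4=F, B5=T
test 7 (h=1, q=6) fires B1->T, B2->F, B1->T, B2->F, B1->T, B2->F, B1->T, B2->F, B1->T, B2->F, B1->T, B2->F, B1->T, B2->F, ...; hits B1=T, B1=F, B2=F, B3=F, B4=T, B4=F, B5=T
test 8 (h=2, q=1) fires B1->T, B2->F, B1->T, B2->F, B1->T, B2->F, B1->T, B2->F, B1->T, B2->F, B1->T, B2->F, B1->T, B2->F, ...; hits B1=T, B1=F, B2=F, B3=T, B4=F, B5=F
test 9 (h=4, q=7) fires B1->T, B2->T, B1->T, B2->T, B1->T, B2->T, B1->T, B2->T, B1->T, B2->T, B1->T, B2->T, B1->T, B2->T, ...; hits B1=T, B1=F, B2=T, B3=F, B4=T, B4=F, B5=T
pool-wide coverage (10 outcomes): B1=T, B1=F, B2=T, B2=F, B3=T, B3=F, B4=T, B4=F, B5=T, B5=F
no size-1 subset reaches all 10 outcomes (best union: 7/10)
at size 2, {4, 8} reaches all 10 outcomes; every lexicographically earlier size-2 subset fails

Answer: 4, 8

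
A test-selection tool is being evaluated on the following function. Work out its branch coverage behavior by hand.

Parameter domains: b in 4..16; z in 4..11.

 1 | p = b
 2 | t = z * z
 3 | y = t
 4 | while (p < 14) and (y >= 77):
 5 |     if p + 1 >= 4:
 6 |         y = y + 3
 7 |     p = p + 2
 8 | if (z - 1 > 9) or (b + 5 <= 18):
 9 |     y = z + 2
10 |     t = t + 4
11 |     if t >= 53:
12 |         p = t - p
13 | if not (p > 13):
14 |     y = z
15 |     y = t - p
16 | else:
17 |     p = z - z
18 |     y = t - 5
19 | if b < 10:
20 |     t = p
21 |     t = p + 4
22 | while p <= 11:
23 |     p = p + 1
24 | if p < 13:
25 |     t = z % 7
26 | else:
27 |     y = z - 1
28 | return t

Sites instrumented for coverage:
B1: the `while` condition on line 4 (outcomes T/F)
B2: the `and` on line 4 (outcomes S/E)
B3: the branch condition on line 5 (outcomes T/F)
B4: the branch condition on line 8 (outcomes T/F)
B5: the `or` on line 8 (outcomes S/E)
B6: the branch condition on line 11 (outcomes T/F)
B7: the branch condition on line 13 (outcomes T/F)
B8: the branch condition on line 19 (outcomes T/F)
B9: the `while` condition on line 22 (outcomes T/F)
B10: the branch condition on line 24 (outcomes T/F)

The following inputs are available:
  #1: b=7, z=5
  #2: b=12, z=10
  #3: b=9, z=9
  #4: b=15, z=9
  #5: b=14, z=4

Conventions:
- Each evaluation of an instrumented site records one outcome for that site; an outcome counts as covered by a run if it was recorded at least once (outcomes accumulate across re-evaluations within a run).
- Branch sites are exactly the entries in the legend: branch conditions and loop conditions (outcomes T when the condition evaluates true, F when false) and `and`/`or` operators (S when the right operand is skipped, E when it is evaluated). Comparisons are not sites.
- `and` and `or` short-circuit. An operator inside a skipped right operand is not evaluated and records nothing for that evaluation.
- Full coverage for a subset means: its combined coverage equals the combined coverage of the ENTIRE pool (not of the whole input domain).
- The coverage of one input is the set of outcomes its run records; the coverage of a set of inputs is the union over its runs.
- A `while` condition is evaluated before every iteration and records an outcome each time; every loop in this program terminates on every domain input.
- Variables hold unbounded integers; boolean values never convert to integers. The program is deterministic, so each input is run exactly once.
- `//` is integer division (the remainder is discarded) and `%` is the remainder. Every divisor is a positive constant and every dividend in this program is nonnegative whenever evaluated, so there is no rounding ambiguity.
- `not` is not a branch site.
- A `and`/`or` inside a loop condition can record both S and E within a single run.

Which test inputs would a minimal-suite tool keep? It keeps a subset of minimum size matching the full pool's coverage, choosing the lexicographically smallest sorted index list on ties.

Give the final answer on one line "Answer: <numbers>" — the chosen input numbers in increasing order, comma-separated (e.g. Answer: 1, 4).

input #1, b=7, z=5: outcomes B1=F, B2=E, B4=T, B5=E, B6=F, B7=T, B8=T, B9=T, B9=F, B10=T
input #2, b=12, z=10: outcomes B1=T, B1=F, B2=S, B2=E, B3=T, B4=T, B5=E, B6=T, B7=F, B8=F, B9=T, B9=F, B10=T
input #3, b=9, z=9: outcomes B1=T, B1=F, B2=S, B2=E, B3=T, B4=T, B5=E, B6=T, B7=F, B8=T, B9=T, B9=F, B10=T
input #4, b=15, z=9: outcomes B1=F, B2=S, B4=F, B5=E, B7=F, B8=F, B9=T, B9=F, B10=T
input #5, b=14, z=4: outcomes B1=F, B2=S, B4=F, B5=E, B7=F, B8=F, B9=T, B9=F, B10=T
the full pool covers 17 outcomes: B1=T, B1=F, B2=S, B2=E, B3=T, B4=T, B4=F, B5=E, B6=T, B6=F, B7=T, B7=F, B8=T, B8=F, B9=T, B9=F, B10=T
size 1 is not enough: best union over all size-1 subsets is 13/17
size 2 is not enough: best union over all size-2 subsets is 16/17
at size 3, {1, 2, 4} reaches all 17 outcomes; every lexicographically earlier size-3 subset fails

Answer: 1, 2, 4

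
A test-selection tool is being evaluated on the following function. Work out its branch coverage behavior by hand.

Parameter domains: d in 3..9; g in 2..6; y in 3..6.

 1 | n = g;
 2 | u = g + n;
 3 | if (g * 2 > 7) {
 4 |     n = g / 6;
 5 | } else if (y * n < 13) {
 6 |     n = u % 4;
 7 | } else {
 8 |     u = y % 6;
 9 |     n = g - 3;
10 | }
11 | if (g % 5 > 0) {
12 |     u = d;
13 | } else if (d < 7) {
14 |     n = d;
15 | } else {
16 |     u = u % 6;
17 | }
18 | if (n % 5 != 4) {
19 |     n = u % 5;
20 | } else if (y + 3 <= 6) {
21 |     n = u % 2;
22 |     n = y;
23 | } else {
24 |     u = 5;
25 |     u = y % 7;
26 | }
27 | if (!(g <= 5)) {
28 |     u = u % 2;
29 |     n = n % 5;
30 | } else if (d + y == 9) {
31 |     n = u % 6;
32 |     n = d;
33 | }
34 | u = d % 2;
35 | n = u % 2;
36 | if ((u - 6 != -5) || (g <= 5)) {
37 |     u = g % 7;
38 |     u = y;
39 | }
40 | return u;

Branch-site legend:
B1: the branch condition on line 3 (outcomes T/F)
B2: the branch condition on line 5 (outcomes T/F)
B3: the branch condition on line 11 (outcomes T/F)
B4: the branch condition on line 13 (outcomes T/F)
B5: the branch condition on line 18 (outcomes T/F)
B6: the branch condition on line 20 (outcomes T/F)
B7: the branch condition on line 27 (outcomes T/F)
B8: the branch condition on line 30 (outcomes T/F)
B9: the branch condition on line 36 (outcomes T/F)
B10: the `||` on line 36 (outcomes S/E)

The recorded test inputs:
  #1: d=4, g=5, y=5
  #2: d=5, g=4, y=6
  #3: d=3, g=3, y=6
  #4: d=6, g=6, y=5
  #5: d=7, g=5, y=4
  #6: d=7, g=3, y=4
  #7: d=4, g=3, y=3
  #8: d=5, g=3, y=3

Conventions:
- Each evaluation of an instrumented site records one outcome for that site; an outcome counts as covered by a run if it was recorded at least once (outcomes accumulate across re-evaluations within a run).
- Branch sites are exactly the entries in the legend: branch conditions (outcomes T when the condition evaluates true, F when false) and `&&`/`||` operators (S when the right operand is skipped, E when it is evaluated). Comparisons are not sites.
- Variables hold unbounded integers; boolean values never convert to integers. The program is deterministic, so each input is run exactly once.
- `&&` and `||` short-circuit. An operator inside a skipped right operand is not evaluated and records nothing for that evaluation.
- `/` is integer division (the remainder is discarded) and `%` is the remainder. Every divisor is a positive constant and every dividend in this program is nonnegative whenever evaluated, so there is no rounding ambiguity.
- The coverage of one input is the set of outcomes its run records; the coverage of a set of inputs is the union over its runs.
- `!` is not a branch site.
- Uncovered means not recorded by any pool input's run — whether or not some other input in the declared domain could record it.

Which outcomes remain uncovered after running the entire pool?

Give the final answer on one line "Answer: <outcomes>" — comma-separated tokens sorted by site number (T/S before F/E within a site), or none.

input #1 (d=4, g=5, y=5): events B1->T, B3->F, B4->T, B5->F, B6->F, B7->F, B8->T, B10->S, B9->T; covers B1=T, B3=F, B4=T, B5=F, B6=F, B7=F, B8=T, B9=T, B10=S
input #2 (d=5, g=4, y=6): events B1->T, B3->T, B5->T, B7->F, B8->F, B10->E, B9->T; covers B1=T, B3=T, B5=T, B7=F, B8=F, B9=T, B10=E
input #3 (d=3, g=3, y=6): events B1->F, B2->F, B3->T, B5->T, B7->F, B8->T, B10->E, B9->T; covers B1=F, B2=F, B3=T, B5=T, B7=F, B8=T, B9=T, B10=E
input #4 (d=6, g=6, y=5): events B1->T, B3->T, B5->T, B7->T, B10->S, B9->T; covers B1=T, B3=T, B5=T, B7=T, B9=T, B10=S
input #5 (d=7, g=5, y=4): events B1->T, B3->F, B4->F, B5->T, B7->F, B8->F, B10->E, B9->T; covers B1=T, B3=F, B4=F, B5=T, B7=F, B8=F, B9=T, B10=E
input #6 (d=7, g=3, y=4): events B1->F, B2->T, B3->T, B5->T, B7->F, B8->F, B10->E, B9->T; covers B1=F, B2=T, B3=T, B5=T, B7=F, B8=F, B9=T, B10=E
input #7 (d=4, g=3, y=3): events B1->F, B2->T, B3->T, B5->T, B7->F, B8->F, B10->S, B9->T; covers B1=F, B2=T, B3=T, B5=T, B7=F, B8=F, B9=T, B10=S
input #8 (d=5, g=3, y=3): events B1->F, B2->T, B3->T, B5->T, B7->F, B8->F, B10->E, B9->T; covers B1=F, B2=T, B3=T, B5=T, B7=F, B8=F, B9=T, B10=E
union over the pool: B1=T, B1=F, B2=T, B2=F, B3=T, B3=F, B4=T, B4=F, B5=T, B5=F, B6=F, B7=T, B7=F, B8=T, B8=F, B9=T, B10=S, B10=E
uncovered (2 of 20): B6=T, B9=F

Answer: B6=T, B9=F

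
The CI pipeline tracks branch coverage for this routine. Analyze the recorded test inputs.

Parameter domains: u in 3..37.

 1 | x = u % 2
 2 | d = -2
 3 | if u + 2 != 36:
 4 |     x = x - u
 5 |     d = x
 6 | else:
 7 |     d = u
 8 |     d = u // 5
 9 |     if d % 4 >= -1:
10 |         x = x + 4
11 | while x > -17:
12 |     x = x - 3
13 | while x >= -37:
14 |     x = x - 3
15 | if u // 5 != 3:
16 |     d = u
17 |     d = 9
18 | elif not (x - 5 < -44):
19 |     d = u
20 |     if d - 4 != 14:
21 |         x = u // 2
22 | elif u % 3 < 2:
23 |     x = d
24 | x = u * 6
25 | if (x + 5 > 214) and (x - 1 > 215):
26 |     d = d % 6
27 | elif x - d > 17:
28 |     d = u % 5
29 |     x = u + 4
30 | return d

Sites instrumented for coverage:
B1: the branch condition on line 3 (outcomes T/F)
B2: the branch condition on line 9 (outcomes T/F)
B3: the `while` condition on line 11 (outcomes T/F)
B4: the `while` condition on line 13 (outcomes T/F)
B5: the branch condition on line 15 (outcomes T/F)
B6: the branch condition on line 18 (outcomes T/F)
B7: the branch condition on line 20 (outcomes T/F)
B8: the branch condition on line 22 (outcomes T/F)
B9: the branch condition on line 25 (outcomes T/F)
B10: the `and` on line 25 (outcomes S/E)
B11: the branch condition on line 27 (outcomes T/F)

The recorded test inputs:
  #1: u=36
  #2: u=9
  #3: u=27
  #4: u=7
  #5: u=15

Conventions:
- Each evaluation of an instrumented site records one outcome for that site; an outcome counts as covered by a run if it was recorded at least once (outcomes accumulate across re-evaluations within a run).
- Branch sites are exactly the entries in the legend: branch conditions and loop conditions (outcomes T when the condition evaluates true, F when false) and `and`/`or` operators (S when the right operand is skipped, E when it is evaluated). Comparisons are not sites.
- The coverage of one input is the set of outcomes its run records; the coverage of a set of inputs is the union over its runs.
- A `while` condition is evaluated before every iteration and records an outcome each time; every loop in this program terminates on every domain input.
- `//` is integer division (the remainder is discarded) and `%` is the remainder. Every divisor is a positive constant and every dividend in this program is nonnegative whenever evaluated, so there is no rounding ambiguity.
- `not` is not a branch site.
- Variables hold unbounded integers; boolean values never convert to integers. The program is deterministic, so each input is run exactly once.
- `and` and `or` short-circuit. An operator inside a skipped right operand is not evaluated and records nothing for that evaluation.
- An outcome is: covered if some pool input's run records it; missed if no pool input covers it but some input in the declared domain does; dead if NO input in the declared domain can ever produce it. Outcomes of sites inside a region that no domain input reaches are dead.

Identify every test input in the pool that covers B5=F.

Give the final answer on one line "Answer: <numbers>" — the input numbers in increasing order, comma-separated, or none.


input #1 (u=36): does not record B5=F
input #2 (u=9): does not record B5=F
input #3 (u=27): does not record B5=F
input #4 (u=7): does not record B5=F
input #5 (u=15): records B5=F
Answer: 5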